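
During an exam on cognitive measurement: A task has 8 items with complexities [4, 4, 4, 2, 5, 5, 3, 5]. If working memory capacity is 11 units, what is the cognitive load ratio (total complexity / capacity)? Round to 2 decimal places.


Total complexity = 4 + 4 + 4 + 2 + 5 + 5 + 3 + 5 = 32
Load = total / capacity = 32 / 11
= 2.91


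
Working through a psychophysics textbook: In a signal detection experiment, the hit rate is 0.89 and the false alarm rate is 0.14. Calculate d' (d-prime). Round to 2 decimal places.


d' = z(HR) - z(FAR)
z(0.89) = 1.2265
z(0.14) = -1.0803
d' = 1.2265 - -1.0803
= 2.31


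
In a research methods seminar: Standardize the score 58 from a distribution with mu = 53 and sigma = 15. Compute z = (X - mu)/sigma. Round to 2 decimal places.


z = (X - mu) / sigma
= (58 - 53) / 15
= 5 / 15
= 0.33


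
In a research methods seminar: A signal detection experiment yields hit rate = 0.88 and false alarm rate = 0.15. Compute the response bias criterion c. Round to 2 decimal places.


c = -0.5 * (z(HR) + z(FAR))
z(0.88) = 1.175
z(0.15) = -1.0364
c = -0.5 * (1.175 + -1.0364)
= -0.5 * 0.1386
= -0.07


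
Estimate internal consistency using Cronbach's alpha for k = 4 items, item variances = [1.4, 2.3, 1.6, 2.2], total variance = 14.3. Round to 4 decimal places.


alpha = (k/(k-1)) * (1 - sum(s_i^2)/s_total^2)
sum(item variances) = 7.5
k/(k-1) = 4/3 = 1.333333
1 - 7.5/14.3 = 1 - 0.524476 = 0.475524
alpha = 1.333333 * 0.475524
= 0.6340


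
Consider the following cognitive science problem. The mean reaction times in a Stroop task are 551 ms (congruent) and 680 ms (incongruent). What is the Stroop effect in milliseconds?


Stroop effect = RT(incongruent) - RT(congruent)
= 680 - 551
= 129 ms


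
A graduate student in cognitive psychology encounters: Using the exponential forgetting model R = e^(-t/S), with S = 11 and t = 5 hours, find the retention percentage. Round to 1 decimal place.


R = e^(-t/S)
-t/S = -5/11 = -0.454545
R = e^(-0.454545) = 0.634737
Percentage = 0.634737 * 100
= 63.5


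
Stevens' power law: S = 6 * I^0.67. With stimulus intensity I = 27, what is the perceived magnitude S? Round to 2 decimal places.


S = 6 * 27^0.67
27^0.67 = 9.0994
S = 6 * 9.0994
= 54.60


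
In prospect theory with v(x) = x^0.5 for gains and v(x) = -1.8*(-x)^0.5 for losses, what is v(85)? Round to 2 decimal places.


Since x = 85 >= 0, use v(x) = x^0.5
85^0.5 = 9.2195
v(85) = 9.22


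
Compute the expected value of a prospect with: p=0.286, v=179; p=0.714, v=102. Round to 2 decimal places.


EU = sum(p_i * v_i)
0.286 * 179 = 51.194
0.714 * 102 = 72.828
EU = 51.194 + 72.828
= 124.02


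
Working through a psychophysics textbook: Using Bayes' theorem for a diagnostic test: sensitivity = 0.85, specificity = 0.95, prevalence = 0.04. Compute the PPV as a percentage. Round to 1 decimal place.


PPV = (sens * prev) / (sens * prev + (1-spec) * (1-prev))
Numerator = 0.85 * 0.04 = 0.034
P(positive and no disease) = (1 - spec) * (1 - prev) = (1 - 0.95) * (1 - 0.04) = 0.048
Denominator = 0.034 + 0.048 = 0.082
PPV = 0.034 / 0.082 = 0.414634
As percentage = 41.5


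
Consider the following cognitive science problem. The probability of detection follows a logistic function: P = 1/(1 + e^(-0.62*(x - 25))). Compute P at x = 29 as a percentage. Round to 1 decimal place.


P(x) = 1/(1 + e^(-0.62*(29 - 25)))
Exponent = -0.62 * 4 = -2.48
e^(-2.48) = 0.083743
P = 1/(1 + 0.083743) = 0.922728
Percentage = 92.3


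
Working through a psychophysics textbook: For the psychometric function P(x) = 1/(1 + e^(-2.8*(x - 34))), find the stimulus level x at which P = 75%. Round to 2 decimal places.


At P = 0.75: 0.75 = 1/(1 + e^(-k*(x-x0)))
Solving: e^(-k*(x-x0)) = 1/3
x = x0 + ln(3)/k
ln(3) = 1.0986
x = 34 + 1.0986/2.8
= 34 + 0.3924
= 34.39


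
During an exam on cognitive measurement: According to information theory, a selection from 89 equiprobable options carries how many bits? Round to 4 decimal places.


H = log2(n)
H = log2(89)
= 6.4757


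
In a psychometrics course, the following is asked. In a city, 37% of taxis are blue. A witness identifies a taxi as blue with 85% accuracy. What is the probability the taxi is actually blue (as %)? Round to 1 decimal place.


P(blue | says blue) = P(says blue | blue)*P(blue) / [P(says blue | blue)*P(blue) + P(says blue | not blue)*P(not blue)]
Numerator = 0.85 * 0.37 = 0.3145
False identification = 0.15 * 0.63 = 0.0945
P = 0.3145 / (0.3145 + 0.0945)
= 0.3145 / 0.409
As percentage = 76.9


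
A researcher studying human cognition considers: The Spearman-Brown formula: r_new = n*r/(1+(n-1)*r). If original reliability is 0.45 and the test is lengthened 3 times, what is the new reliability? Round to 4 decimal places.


r_new = n*r / (1 + (n-1)*r)
Numerator = 3 * 0.45 = 1.35
Denominator = 1 + 2 * 0.45 = 1.9
r_new = 1.35 / 1.9
= 0.7105


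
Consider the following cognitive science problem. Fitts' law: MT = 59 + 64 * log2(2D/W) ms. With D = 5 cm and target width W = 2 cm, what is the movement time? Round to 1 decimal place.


MT = 59 + 64 * log2(2*5/2)
2D/W = 5.0
log2(5.0) = 2.3219
MT = 59 + 64 * 2.3219
= 207.6 ms


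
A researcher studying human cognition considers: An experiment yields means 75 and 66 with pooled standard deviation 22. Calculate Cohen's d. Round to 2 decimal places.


Cohen's d = (M1 - M2) / S_pooled
= (75 - 66) / 22
= 9 / 22
= 0.41


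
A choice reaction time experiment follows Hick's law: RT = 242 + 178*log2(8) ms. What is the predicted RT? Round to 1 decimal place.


RT = 242 + 178 * log2(8)
log2(8) = 3.0
RT = 242 + 178 * 3.0
= 242 + 534.0
= 776.0 ms


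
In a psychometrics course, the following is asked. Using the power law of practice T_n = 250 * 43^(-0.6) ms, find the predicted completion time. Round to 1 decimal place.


T_n = 250 * 43^(-0.6)
43^(-0.6) = 0.104693
T_n = 250 * 0.104693
= 26.2 ms


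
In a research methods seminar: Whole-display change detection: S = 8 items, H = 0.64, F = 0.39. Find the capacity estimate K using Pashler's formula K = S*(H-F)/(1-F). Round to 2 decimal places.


K = S * (H - F) / (1 - F)
H - F = 0.25
1 - F = 0.61
K = 8 * 0.25 / 0.61
= 3.28


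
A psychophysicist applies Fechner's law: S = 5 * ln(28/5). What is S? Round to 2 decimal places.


S = 5 * ln(28/5)
I/I0 = 5.6
ln(5.6) = 1.7228
S = 5 * 1.7228
= 8.61


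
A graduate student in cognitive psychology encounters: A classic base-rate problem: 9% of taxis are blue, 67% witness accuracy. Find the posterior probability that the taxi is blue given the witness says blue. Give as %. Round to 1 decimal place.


P(blue | says blue) = P(says blue | blue)*P(blue) / [P(says blue | blue)*P(blue) + P(says blue | not blue)*P(not blue)]
Numerator = 0.67 * 0.09 = 0.0603
False identification = 0.33 * 0.91 = 0.3003
P = 0.0603 / (0.0603 + 0.3003)
= 0.0603 / 0.3606
As percentage = 16.7


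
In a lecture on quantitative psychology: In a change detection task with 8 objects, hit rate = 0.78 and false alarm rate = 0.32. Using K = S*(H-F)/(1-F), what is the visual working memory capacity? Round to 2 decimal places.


K = S * (H - F) / (1 - F)
H - F = 0.46
1 - F = 0.68
K = 8 * 0.46 / 0.68
= 5.41


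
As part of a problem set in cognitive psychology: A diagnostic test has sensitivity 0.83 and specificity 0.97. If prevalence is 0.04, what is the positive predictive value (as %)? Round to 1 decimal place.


PPV = (sens * prev) / (sens * prev + (1-spec) * (1-prev))
Numerator = 0.83 * 0.04 = 0.0332
P(positive and no disease) = (1 - spec) * (1 - prev) = (1 - 0.97) * (1 - 0.04) = 0.0288
Denominator = 0.0332 + 0.0288 = 0.062
PPV = 0.0332 / 0.062 = 0.535484
As percentage = 53.5


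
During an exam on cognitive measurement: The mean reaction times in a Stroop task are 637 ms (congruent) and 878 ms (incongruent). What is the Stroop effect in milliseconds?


Stroop effect = RT(incongruent) - RT(congruent)
= 878 - 637
= 241 ms


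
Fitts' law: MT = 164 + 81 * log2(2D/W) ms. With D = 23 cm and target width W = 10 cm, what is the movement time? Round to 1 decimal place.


MT = 164 + 81 * log2(2*23/10)
2D/W = 4.6
log2(4.6) = 2.2016
MT = 164 + 81 * 2.2016
= 342.3 ms


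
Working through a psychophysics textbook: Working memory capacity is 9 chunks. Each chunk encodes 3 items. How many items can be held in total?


Total items = chunks * items_per_chunk
= 9 * 3
= 27


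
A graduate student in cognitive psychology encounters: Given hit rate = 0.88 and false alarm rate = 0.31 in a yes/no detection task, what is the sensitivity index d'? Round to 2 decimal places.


d' = z(HR) - z(FAR)
z(0.88) = 1.175
z(0.31) = -0.4959
d' = 1.175 - -0.4959
= 1.67


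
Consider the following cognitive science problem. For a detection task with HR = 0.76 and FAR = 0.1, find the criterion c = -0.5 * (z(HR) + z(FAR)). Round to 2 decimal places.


c = -0.5 * (z(HR) + z(FAR))
z(0.76) = 0.7063
z(0.1) = -1.2816
c = -0.5 * (0.7063 + -1.2816)
= -0.5 * -0.5753
= 0.29


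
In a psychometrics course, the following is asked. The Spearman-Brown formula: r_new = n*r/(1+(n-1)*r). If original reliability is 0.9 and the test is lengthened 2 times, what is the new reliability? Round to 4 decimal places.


r_new = n*r / (1 + (n-1)*r)
Numerator = 2 * 0.9 = 1.8
Denominator = 1 + 1 * 0.9 = 1.9
r_new = 1.8 / 1.9
= 0.9474


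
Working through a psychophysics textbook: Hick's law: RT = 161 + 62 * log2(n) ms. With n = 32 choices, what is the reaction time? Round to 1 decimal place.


RT = 161 + 62 * log2(32)
log2(32) = 5.0
RT = 161 + 62 * 5.0
= 161 + 310.0
= 471.0 ms


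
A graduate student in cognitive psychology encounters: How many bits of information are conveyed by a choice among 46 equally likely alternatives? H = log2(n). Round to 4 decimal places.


H = log2(n)
H = log2(46)
= 5.5236


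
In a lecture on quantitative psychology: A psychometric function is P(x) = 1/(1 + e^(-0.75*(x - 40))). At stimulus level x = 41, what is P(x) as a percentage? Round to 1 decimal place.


P(x) = 1/(1 + e^(-0.75*(41 - 40)))
Exponent = -0.75 * 1 = -0.75
e^(-0.75) = 0.472367
P = 1/(1 + 0.472367) = 0.679178
Percentage = 67.9


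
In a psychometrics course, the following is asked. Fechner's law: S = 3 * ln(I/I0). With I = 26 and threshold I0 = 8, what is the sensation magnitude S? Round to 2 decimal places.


S = 3 * ln(26/8)
I/I0 = 3.25
ln(3.25) = 1.1787
S = 3 * 1.1787
= 3.54


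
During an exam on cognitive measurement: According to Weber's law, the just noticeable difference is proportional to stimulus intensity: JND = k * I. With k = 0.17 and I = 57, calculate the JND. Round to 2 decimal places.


JND = k * I
JND = 0.17 * 57
= 9.69


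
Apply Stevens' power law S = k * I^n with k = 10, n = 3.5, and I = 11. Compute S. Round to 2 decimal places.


S = 10 * 11^3.5
11^3.5 = 4414.4276
S = 10 * 4414.4276
= 44144.28


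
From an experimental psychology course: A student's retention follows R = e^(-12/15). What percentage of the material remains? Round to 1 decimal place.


R = e^(-t/S)
-t/S = -12/15 = -0.8
R = e^(-0.8) = 0.449329
Percentage = 0.449329 * 100
= 44.9


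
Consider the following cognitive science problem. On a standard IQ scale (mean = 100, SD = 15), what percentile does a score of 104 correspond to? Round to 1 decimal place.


z = (IQ - mean) / SD
z = (104 - 100) / 15 = 0.2667
Percentile = Phi(0.2667) * 100
Phi(0.2667) = 0.60515
= 60.5


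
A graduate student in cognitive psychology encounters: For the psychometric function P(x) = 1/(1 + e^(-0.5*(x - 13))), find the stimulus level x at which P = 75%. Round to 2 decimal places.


At P = 0.75: 0.75 = 1/(1 + e^(-k*(x-x0)))
Solving: e^(-k*(x-x0)) = 1/3
x = x0 + ln(3)/k
ln(3) = 1.0986
x = 13 + 1.0986/0.5
= 13 + 2.1972
= 15.20


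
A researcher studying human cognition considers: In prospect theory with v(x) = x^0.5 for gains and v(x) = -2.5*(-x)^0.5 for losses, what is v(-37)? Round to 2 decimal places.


Since x = -37 < 0, use v(x) = -lambda*(-x)^alpha
(-x) = 37
37^0.5 = 6.0828
v(-37) = -2.5 * 6.0828
= -15.21


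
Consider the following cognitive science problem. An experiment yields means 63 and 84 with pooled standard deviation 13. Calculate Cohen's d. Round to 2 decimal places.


Cohen's d = (M1 - M2) / S_pooled
= (63 - 84) / 13
= -21 / 13
= -1.62


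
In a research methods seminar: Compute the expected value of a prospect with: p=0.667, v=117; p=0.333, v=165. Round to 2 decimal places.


EU = sum(p_i * v_i)
0.667 * 117 = 78.039
0.333 * 165 = 54.945
EU = 78.039 + 54.945
= 132.98


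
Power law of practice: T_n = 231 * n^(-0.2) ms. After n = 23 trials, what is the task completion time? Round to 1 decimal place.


T_n = 231 * 23^(-0.2)
23^(-0.2) = 0.534139
T_n = 231 * 0.534139
= 123.4 ms


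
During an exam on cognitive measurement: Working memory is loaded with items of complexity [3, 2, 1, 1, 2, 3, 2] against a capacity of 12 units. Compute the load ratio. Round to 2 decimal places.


Total complexity = 3 + 2 + 1 + 1 + 2 + 3 + 2 = 14
Load = total / capacity = 14 / 12
= 1.17


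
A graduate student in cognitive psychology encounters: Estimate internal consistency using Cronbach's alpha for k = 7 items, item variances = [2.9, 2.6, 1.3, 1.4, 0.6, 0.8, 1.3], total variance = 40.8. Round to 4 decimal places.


alpha = (k/(k-1)) * (1 - sum(s_i^2)/s_total^2)
sum(item variances) = 10.9
k/(k-1) = 7/6 = 1.166667
1 - 10.9/40.8 = 1 - 0.267157 = 0.732843
alpha = 1.166667 * 0.732843
= 0.8550


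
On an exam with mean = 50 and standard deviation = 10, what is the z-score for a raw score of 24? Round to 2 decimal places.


z = (X - mu) / sigma
= (24 - 50) / 10
= -26 / 10
= -2.60


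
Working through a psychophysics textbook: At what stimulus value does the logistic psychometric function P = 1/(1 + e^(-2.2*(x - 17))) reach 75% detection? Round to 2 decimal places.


At P = 0.75: 0.75 = 1/(1 + e^(-k*(x-x0)))
Solving: e^(-k*(x-x0)) = 1/3
x = x0 + ln(3)/k
ln(3) = 1.0986
x = 17 + 1.0986/2.2
= 17 + 0.4994
= 17.50


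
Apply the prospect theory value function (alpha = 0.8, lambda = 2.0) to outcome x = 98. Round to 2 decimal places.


Since x = 98 >= 0, use v(x) = x^0.8
98^0.8 = 39.1725
v(98) = 39.17


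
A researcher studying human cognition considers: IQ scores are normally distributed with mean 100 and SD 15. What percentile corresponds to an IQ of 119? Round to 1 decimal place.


z = (IQ - mean) / SD
z = (119 - 100) / 15 = 1.2667
Percentile = Phi(1.2667) * 100
Phi(1.2667) = 0.897369
= 89.7


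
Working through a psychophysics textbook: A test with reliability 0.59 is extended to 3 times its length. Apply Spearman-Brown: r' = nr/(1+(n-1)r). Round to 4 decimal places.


r_new = n*r / (1 + (n-1)*r)
Numerator = 3 * 0.59 = 1.77
Denominator = 1 + 2 * 0.59 = 2.18
r_new = 1.77 / 2.18
= 0.8119


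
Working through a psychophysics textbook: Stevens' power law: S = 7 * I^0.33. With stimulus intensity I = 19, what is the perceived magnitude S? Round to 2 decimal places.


S = 7 * 19^0.33
19^0.33 = 2.6423
S = 7 * 2.6423
= 18.50


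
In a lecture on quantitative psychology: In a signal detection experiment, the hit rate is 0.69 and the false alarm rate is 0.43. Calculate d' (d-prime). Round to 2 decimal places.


d' = z(HR) - z(FAR)
z(0.69) = 0.4959
z(0.43) = -0.1764
d' = 0.4959 - -0.1764
= 0.67


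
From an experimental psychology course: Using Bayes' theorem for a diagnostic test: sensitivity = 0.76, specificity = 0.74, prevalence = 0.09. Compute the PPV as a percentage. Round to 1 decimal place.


PPV = (sens * prev) / (sens * prev + (1-spec) * (1-prev))
Numerator = 0.76 * 0.09 = 0.0684
P(positive and no disease) = (1 - spec) * (1 - prev) = (1 - 0.74) * (1 - 0.09) = 0.2366
Denominator = 0.0684 + 0.2366 = 0.305
PPV = 0.0684 / 0.305 = 0.224262
As percentage = 22.4


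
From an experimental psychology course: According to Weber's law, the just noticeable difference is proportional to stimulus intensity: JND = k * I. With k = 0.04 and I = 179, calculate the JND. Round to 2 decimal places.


JND = k * I
JND = 0.04 * 179
= 7.16


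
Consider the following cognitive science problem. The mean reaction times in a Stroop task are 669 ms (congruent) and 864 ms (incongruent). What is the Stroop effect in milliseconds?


Stroop effect = RT(incongruent) - RT(congruent)
= 864 - 669
= 195 ms


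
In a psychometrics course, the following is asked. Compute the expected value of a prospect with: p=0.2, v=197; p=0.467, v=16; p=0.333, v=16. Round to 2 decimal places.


EU = sum(p_i * v_i)
0.2 * 197 = 39.4
0.467 * 16 = 7.472
0.333 * 16 = 5.328
EU = 39.4 + 7.472 + 5.328
= 52.20


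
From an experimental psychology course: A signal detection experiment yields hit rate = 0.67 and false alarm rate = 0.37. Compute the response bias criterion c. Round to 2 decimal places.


c = -0.5 * (z(HR) + z(FAR))
z(0.67) = 0.4399
z(0.37) = -0.3319
c = -0.5 * (0.4399 + -0.3319)
= -0.5 * 0.108
= -0.05


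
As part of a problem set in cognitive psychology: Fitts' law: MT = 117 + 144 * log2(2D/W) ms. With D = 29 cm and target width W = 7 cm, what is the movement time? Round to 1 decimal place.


MT = 117 + 144 * log2(2*29/7)
2D/W = 8.285714
log2(8.285714) = 3.0506
MT = 117 + 144 * 3.0506
= 556.3 ms


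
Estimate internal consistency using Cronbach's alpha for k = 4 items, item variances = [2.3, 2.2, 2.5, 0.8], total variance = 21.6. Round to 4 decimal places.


alpha = (k/(k-1)) * (1 - sum(s_i^2)/s_total^2)
sum(item variances) = 7.8
k/(k-1) = 4/3 = 1.333333
1 - 7.8/21.6 = 1 - 0.361111 = 0.638889
alpha = 1.333333 * 0.638889
= 0.8519


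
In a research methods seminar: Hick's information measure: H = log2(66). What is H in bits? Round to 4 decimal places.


H = log2(n)
H = log2(66)
= 6.0444


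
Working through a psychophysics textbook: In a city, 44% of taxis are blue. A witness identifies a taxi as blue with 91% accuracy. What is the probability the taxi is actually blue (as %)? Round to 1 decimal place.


P(blue | says blue) = P(says blue | blue)*P(blue) / [P(says blue | blue)*P(blue) + P(says blue | not blue)*P(not blue)]
Numerator = 0.91 * 0.44 = 0.4004
False identification = 0.09 * 0.56 = 0.0504
P = 0.4004 / (0.4004 + 0.0504)
= 0.4004 / 0.4508
As percentage = 88.8


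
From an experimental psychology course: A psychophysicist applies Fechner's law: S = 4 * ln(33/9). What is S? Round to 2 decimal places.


S = 4 * ln(33/9)
I/I0 = 3.666667
ln(3.666667) = 1.2993
S = 4 * 1.2993
= 5.20


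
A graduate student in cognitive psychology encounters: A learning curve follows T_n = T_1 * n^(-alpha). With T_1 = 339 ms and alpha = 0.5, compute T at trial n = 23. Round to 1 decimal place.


T_n = 339 * 23^(-0.5)
23^(-0.5) = 0.208514
T_n = 339 * 0.208514
= 70.7 ms


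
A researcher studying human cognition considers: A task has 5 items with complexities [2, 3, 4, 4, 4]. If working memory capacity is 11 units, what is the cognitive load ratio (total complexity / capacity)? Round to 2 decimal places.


Total complexity = 2 + 3 + 4 + 4 + 4 = 17
Load = total / capacity = 17 / 11
= 1.55


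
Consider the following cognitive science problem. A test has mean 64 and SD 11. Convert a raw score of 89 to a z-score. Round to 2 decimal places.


z = (X - mu) / sigma
= (89 - 64) / 11
= 25 / 11
= 2.27


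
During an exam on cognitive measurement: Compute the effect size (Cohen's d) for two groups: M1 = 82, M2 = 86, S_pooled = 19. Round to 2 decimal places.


Cohen's d = (M1 - M2) / S_pooled
= (82 - 86) / 19
= -4 / 19
= -0.21


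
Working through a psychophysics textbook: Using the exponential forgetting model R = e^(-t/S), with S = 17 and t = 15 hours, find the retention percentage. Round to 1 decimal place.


R = e^(-t/S)
-t/S = -15/17 = -0.882353
R = e^(-0.882353) = 0.413808
Percentage = 0.413808 * 100
= 41.4


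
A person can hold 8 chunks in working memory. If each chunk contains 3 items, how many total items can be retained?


Total items = chunks * items_per_chunk
= 8 * 3
= 24


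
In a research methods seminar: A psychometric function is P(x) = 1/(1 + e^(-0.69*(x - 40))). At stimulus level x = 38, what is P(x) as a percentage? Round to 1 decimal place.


P(x) = 1/(1 + e^(-0.69*(38 - 40)))
Exponent = -0.69 * -2 = 1.38
e^(1.38) = 3.974902
P = 1/(1 + 3.974902) = 0.201009
Percentage = 20.1


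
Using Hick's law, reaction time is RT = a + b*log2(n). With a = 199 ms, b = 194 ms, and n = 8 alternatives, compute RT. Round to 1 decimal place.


RT = 199 + 194 * log2(8)
log2(8) = 3.0
RT = 199 + 194 * 3.0
= 199 + 582.0
= 781.0 ms


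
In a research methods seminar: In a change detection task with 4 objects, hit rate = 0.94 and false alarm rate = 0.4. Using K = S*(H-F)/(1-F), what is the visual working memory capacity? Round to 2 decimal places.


K = S * (H - F) / (1 - F)
H - F = 0.54
1 - F = 0.6
K = 4 * 0.54 / 0.6
= 3.60


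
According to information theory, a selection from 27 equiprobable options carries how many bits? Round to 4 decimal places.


H = log2(n)
H = log2(27)
= 4.7549


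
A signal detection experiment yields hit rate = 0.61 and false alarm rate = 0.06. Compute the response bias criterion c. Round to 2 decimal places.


c = -0.5 * (z(HR) + z(FAR))
z(0.61) = 0.2793
z(0.06) = -1.5548
c = -0.5 * (0.2793 + -1.5548)
= -0.5 * -1.2755
= 0.64


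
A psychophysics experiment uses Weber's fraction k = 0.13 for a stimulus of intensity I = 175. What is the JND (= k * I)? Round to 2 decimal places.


JND = k * I
JND = 0.13 * 175
= 22.75


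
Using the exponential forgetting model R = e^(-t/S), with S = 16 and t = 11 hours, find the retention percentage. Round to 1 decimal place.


R = e^(-t/S)
-t/S = -11/16 = -0.6875
R = e^(-0.6875) = 0.502832
Percentage = 0.502832 * 100
= 50.3


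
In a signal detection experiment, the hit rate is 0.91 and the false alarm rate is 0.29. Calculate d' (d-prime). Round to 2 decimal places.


d' = z(HR) - z(FAR)
z(0.91) = 1.3408
z(0.29) = -0.5534
d' = 1.3408 - -0.5534
= 1.89


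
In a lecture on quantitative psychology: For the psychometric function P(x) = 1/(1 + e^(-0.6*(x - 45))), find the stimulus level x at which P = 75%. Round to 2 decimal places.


At P = 0.75: 0.75 = 1/(1 + e^(-k*(x-x0)))
Solving: e^(-k*(x-x0)) = 1/3
x = x0 + ln(3)/k
ln(3) = 1.0986
x = 45 + 1.0986/0.6
= 45 + 1.831
= 46.83


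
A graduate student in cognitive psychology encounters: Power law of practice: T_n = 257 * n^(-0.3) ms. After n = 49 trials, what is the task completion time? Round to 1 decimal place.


T_n = 257 * 49^(-0.3)
49^(-0.3) = 0.311129
T_n = 257 * 0.311129
= 80.0 ms


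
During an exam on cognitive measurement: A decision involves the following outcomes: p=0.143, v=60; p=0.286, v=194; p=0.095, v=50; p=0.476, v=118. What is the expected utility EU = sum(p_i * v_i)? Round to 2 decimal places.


EU = sum(p_i * v_i)
0.143 * 60 = 8.58
0.286 * 194 = 55.484
0.095 * 50 = 4.75
0.476 * 118 = 56.168
EU = 8.58 + 55.484 + 4.75 + 56.168
= 124.98


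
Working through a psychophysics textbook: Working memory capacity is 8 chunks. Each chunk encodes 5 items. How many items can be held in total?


Total items = chunks * items_per_chunk
= 8 * 5
= 40


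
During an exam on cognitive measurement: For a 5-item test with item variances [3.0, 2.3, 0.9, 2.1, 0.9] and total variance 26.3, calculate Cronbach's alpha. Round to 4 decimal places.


alpha = (k/(k-1)) * (1 - sum(s_i^2)/s_total^2)
sum(item variances) = 9.2
k/(k-1) = 5/4 = 1.25
1 - 9.2/26.3 = 1 - 0.34981 = 0.65019
alpha = 1.25 * 0.65019
= 0.8127


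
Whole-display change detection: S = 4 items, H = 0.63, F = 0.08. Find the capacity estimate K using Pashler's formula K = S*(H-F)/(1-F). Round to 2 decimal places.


K = S * (H - F) / (1 - F)
H - F = 0.55
1 - F = 0.92
K = 4 * 0.55 / 0.92
= 2.39


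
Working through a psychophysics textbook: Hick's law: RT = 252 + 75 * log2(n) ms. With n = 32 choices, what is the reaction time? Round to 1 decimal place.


RT = 252 + 75 * log2(32)
log2(32) = 5.0
RT = 252 + 75 * 5.0
= 252 + 375.0
= 627.0 ms


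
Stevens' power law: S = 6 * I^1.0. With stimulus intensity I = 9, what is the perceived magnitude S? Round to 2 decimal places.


S = 6 * 9^1.0
9^1.0 = 9.0
S = 6 * 9.0
= 54.00


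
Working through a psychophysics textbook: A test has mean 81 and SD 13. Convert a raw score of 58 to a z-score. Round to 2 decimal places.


z = (X - mu) / sigma
= (58 - 81) / 13
= -23 / 13
= -1.77


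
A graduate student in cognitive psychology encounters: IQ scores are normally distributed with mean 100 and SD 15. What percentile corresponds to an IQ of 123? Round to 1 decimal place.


z = (IQ - mean) / SD
z = (123 - 100) / 15 = 1.5333
Percentile = Phi(1.5333) * 100
Phi(1.5333) = 0.937399
= 93.7


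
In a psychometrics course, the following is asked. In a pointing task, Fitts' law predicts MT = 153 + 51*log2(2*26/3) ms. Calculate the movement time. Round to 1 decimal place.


MT = 153 + 51 * log2(2*26/3)
2D/W = 17.333333
log2(17.333333) = 4.1155
MT = 153 + 51 * 4.1155
= 362.9 ms


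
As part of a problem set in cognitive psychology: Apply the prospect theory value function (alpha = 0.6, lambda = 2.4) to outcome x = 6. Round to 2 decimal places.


Since x = 6 >= 0, use v(x) = x^0.6
6^0.6 = 2.9302
v(6) = 2.93


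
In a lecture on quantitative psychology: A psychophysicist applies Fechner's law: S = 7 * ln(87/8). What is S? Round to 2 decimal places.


S = 7 * ln(87/8)
I/I0 = 10.875
ln(10.875) = 2.3865
S = 7 * 2.3865
= 16.71


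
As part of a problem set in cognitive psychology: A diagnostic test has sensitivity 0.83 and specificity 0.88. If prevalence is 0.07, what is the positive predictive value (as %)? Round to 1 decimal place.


PPV = (sens * prev) / (sens * prev + (1-spec) * (1-prev))
Numerator = 0.83 * 0.07 = 0.0581
P(positive and no disease) = (1 - spec) * (1 - prev) = (1 - 0.88) * (1 - 0.07) = 0.1116
Denominator = 0.0581 + 0.1116 = 0.1697
PPV = 0.0581 / 0.1697 = 0.342369
As percentage = 34.2


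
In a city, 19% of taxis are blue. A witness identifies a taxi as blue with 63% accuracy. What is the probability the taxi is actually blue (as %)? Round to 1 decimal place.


P(blue | says blue) = P(says blue | blue)*P(blue) / [P(says blue | blue)*P(blue) + P(says blue | not blue)*P(not blue)]
Numerator = 0.63 * 0.19 = 0.1197
False identification = 0.37 * 0.81 = 0.2997
P = 0.1197 / (0.1197 + 0.2997)
= 0.1197 / 0.4194
As percentage = 28.5


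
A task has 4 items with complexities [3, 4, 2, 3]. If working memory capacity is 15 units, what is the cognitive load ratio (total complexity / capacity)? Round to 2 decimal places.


Total complexity = 3 + 4 + 2 + 3 = 12
Load = total / capacity = 12 / 15
= 0.80


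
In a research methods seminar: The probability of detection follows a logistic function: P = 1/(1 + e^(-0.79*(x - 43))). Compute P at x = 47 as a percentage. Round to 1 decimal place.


P(x) = 1/(1 + e^(-0.79*(47 - 43)))
Exponent = -0.79 * 4 = -3.16
e^(-3.16) = 0.042426
P = 1/(1 + 0.042426) = 0.959301
Percentage = 95.9


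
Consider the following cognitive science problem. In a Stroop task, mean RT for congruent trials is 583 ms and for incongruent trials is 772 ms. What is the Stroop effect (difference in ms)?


Stroop effect = RT(incongruent) - RT(congruent)
= 772 - 583
= 189 ms


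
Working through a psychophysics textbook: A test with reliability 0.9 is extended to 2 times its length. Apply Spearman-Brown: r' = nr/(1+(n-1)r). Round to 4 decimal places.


r_new = n*r / (1 + (n-1)*r)
Numerator = 2 * 0.9 = 1.8
Denominator = 1 + 1 * 0.9 = 1.9
r_new = 1.8 / 1.9
= 0.9474


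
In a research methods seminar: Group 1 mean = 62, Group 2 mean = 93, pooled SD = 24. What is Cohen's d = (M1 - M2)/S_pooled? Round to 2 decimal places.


Cohen's d = (M1 - M2) / S_pooled
= (62 - 93) / 24
= -31 / 24
= -1.29


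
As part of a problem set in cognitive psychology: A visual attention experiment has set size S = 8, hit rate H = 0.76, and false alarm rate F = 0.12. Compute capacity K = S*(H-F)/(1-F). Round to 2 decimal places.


K = S * (H - F) / (1 - F)
H - F = 0.64
1 - F = 0.88
K = 8 * 0.64 / 0.88
= 5.82


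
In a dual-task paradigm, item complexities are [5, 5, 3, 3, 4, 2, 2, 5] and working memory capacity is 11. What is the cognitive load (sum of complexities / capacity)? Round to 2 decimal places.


Total complexity = 5 + 5 + 3 + 3 + 4 + 2 + 2 + 5 = 29
Load = total / capacity = 29 / 11
= 2.64


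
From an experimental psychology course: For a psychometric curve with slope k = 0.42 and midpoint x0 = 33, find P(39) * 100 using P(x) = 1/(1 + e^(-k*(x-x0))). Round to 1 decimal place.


P(x) = 1/(1 + e^(-0.42*(39 - 33)))
Exponent = -0.42 * 6 = -2.52
e^(-2.52) = 0.08046
P = 1/(1 + 0.08046) = 0.925532
Percentage = 92.6


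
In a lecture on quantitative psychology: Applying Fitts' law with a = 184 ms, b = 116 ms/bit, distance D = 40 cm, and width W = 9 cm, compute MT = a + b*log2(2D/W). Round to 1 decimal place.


MT = 184 + 116 * log2(2*40/9)
2D/W = 8.888889
log2(8.888889) = 3.152
MT = 184 + 116 * 3.152
= 549.6 ms


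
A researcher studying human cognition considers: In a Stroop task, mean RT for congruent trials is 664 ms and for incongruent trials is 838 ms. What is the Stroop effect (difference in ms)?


Stroop effect = RT(incongruent) - RT(congruent)
= 838 - 664
= 174 ms


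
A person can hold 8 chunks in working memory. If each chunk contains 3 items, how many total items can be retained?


Total items = chunks * items_per_chunk
= 8 * 3
= 24


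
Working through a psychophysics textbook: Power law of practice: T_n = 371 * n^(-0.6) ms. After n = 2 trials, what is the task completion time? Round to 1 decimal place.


T_n = 371 * 2^(-0.6)
2^(-0.6) = 0.659754
T_n = 371 * 0.659754
= 244.8 ms


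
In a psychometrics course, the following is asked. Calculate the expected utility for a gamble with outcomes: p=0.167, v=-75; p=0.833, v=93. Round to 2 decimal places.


EU = sum(p_i * v_i)
0.167 * -75 = -12.525
0.833 * 93 = 77.469
EU = -12.525 + 77.469
= 64.94


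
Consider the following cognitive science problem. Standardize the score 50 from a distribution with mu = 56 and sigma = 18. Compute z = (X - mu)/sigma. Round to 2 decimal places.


z = (X - mu) / sigma
= (50 - 56) / 18
= -6 / 18
= -0.33


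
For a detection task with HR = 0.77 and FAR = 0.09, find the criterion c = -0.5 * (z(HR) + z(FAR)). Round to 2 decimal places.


c = -0.5 * (z(HR) + z(FAR))
z(0.77) = 0.7388
z(0.09) = -1.3408
c = -0.5 * (0.7388 + -1.3408)
= -0.5 * -0.602
= 0.30


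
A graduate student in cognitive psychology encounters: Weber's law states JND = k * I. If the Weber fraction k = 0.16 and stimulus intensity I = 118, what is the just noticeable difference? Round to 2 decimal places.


JND = k * I
JND = 0.16 * 118
= 18.88


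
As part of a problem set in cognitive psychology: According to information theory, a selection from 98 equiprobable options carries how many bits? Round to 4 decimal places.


H = log2(n)
H = log2(98)
= 6.6147


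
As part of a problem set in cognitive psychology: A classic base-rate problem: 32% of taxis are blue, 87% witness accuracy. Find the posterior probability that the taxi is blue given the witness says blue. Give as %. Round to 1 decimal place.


P(blue | says blue) = P(says blue | blue)*P(blue) / [P(says blue | blue)*P(blue) + P(says blue | not blue)*P(not blue)]
Numerator = 0.87 * 0.32 = 0.2784
False identification = 0.13 * 0.68 = 0.0884
P = 0.2784 / (0.2784 + 0.0884)
= 0.2784 / 0.3668
As percentage = 75.9


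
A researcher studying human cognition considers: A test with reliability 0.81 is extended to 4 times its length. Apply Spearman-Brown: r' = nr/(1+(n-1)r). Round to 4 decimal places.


r_new = n*r / (1 + (n-1)*r)
Numerator = 4 * 0.81 = 3.24
Denominator = 1 + 3 * 0.81 = 3.43
r_new = 3.24 / 3.43
= 0.9446


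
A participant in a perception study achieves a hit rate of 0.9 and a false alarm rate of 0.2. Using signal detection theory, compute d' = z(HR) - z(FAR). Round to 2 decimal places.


d' = z(HR) - z(FAR)
z(0.9) = 1.2816
z(0.2) = -0.8416
d' = 1.2816 - -0.8416
= 2.12


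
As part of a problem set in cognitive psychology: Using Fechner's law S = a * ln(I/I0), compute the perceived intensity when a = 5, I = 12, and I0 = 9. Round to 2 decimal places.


S = 5 * ln(12/9)
I/I0 = 1.333333
ln(1.333333) = 0.2877
S = 5 * 0.2877
= 1.44


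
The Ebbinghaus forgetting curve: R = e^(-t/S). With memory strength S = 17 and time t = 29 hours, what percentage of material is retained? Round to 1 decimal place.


R = e^(-t/S)
-t/S = -29/17 = -1.705882
R = e^(-1.705882) = 0.181612
Percentage = 0.181612 * 100
= 18.2


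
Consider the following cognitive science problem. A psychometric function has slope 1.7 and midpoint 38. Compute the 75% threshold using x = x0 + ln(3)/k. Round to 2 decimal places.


At P = 0.75: 0.75 = 1/(1 + e^(-k*(x-x0)))
Solving: e^(-k*(x-x0)) = 1/3
x = x0 + ln(3)/k
ln(3) = 1.0986
x = 38 + 1.0986/1.7
= 38 + 0.6462
= 38.65


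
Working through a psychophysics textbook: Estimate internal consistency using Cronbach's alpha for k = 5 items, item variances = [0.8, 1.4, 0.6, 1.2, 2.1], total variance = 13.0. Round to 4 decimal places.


alpha = (k/(k-1)) * (1 - sum(s_i^2)/s_total^2)
sum(item variances) = 6.1
k/(k-1) = 5/4 = 1.25
1 - 6.1/13.0 = 1 - 0.469231 = 0.530769
alpha = 1.25 * 0.530769
= 0.6635


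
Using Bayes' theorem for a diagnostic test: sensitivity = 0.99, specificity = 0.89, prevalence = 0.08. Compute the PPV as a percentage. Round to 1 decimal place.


PPV = (sens * prev) / (sens * prev + (1-spec) * (1-prev))
Numerator = 0.99 * 0.08 = 0.0792
P(positive and no disease) = (1 - spec) * (1 - prev) = (1 - 0.89) * (1 - 0.08) = 0.1012
Denominator = 0.0792 + 0.1012 = 0.1804
PPV = 0.0792 / 0.1804 = 0.439024
As percentage = 43.9


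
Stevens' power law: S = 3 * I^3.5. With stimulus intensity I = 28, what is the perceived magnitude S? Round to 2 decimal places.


S = 3 * 28^3.5
28^3.5 = 116159.0656
S = 3 * 116159.0656
= 348477.20


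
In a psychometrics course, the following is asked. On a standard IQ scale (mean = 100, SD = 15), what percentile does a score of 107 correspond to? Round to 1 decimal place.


z = (IQ - mean) / SD
z = (107 - 100) / 15 = 0.4667
Percentile = Phi(0.4667) * 100
Phi(0.4667) = 0.679643
= 68.0


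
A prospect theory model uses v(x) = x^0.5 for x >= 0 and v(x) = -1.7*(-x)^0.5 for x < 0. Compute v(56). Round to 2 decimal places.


Since x = 56 >= 0, use v(x) = x^0.5
56^0.5 = 7.4833
v(56) = 7.48


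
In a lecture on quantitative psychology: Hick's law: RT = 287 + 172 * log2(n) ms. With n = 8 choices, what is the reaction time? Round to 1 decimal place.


RT = 287 + 172 * log2(8)
log2(8) = 3.0
RT = 287 + 172 * 3.0
= 287 + 516.0
= 803.0 ms


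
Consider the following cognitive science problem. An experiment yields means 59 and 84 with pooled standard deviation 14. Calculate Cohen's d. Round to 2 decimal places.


Cohen's d = (M1 - M2) / S_pooled
= (59 - 84) / 14
= -25 / 14
= -1.79


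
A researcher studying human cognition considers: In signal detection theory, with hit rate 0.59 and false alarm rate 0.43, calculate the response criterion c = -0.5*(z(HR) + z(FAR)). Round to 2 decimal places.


c = -0.5 * (z(HR) + z(FAR))
z(0.59) = 0.2275
z(0.43) = -0.1764
c = -0.5 * (0.2275 + -0.1764)
= -0.5 * 0.0511
= -0.03


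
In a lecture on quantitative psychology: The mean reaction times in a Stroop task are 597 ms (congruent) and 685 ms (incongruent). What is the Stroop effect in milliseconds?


Stroop effect = RT(incongruent) - RT(congruent)
= 685 - 597
= 88 ms


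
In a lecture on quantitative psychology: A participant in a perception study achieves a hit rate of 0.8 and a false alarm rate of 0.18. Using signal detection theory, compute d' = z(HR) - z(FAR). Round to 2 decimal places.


d' = z(HR) - z(FAR)
z(0.8) = 0.8416
z(0.18) = -0.9154
d' = 0.8416 - -0.9154
= 1.76


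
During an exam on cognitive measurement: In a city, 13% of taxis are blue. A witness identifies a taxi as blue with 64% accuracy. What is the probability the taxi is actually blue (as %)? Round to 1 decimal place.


P(blue | says blue) = P(says blue | blue)*P(blue) / [P(says blue | blue)*P(blue) + P(says blue | not blue)*P(not blue)]
Numerator = 0.64 * 0.13 = 0.0832
False identification = 0.36 * 0.87 = 0.3132
P = 0.0832 / (0.0832 + 0.3132)
= 0.0832 / 0.3964
As percentage = 21.0


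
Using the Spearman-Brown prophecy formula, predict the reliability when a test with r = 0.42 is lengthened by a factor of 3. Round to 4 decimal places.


r_new = n*r / (1 + (n-1)*r)
Numerator = 3 * 0.42 = 1.26
Denominator = 1 + 2 * 0.42 = 1.84
r_new = 1.26 / 1.84
= 0.6848


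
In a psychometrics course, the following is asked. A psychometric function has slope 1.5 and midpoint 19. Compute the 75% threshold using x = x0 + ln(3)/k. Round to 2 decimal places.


At P = 0.75: 0.75 = 1/(1 + e^(-k*(x-x0)))
Solving: e^(-k*(x-x0)) = 1/3
x = x0 + ln(3)/k
ln(3) = 1.0986
x = 19 + 1.0986/1.5
= 19 + 0.7324
= 19.73


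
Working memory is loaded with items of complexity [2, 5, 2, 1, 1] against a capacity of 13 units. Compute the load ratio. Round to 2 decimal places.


Total complexity = 2 + 5 + 2 + 1 + 1 = 11
Load = total / capacity = 11 / 13
= 0.85


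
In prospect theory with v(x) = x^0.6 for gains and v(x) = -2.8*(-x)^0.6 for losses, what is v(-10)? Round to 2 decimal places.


Since x = -10 < 0, use v(x) = -lambda*(-x)^alpha
(-x) = 10
10^0.6 = 3.9811
v(-10) = -2.8 * 3.9811
= -11.15


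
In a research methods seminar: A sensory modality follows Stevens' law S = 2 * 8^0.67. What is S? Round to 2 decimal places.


S = 2 * 8^0.67
8^0.67 = 4.0278
S = 2 * 4.0278
= 8.06


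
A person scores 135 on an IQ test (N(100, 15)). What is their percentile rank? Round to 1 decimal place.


z = (IQ - mean) / SD
z = (135 - 100) / 15 = 2.3333
Percentile = Phi(2.3333) * 100
Phi(2.3333) = 0.990184
= 99.0


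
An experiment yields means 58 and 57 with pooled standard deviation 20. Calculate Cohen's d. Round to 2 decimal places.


Cohen's d = (M1 - M2) / S_pooled
= (58 - 57) / 20
= 1 / 20
= 0.05


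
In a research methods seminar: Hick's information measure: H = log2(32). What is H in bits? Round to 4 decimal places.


H = log2(n)
H = log2(32)
= 5.0000


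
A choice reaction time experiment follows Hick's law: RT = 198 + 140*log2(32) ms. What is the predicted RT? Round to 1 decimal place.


RT = 198 + 140 * log2(32)
log2(32) = 5.0
RT = 198 + 140 * 5.0
= 198 + 700.0
= 898.0 ms


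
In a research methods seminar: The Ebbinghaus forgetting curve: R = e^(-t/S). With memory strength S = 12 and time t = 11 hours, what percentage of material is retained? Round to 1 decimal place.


R = e^(-t/S)
-t/S = -11/12 = -0.916667
R = e^(-0.916667) = 0.39985
Percentage = 0.39985 * 100
= 40.0


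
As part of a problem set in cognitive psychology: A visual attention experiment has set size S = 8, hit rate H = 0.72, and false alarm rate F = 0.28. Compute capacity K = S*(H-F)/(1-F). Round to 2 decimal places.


K = S * (H - F) / (1 - F)
H - F = 0.44
1 - F = 0.72
K = 8 * 0.44 / 0.72
= 4.89


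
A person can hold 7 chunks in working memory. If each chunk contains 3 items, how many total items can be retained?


Total items = chunks * items_per_chunk
= 7 * 3
= 21


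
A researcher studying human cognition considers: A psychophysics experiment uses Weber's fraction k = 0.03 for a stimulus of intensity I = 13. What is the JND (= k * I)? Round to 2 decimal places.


JND = k * I
JND = 0.03 * 13
= 0.39


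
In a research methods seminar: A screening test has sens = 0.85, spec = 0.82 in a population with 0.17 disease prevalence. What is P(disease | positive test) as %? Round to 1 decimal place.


PPV = (sens * prev) / (sens * prev + (1-spec) * (1-prev))
Numerator = 0.85 * 0.17 = 0.1445
P(positive and no disease) = (1 - spec) * (1 - prev) = (1 - 0.82) * (1 - 0.17) = 0.1494
Denominator = 0.1445 + 0.1494 = 0.2939
PPV = 0.1445 / 0.2939 = 0.491664
As percentage = 49.2
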